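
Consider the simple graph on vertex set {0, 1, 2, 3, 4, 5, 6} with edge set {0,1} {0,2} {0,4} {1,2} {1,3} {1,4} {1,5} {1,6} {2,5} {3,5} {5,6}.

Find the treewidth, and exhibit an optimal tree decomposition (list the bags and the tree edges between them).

Every bag has size at most 3, so the width is 3 − 1 = 2 and tw(G) ≤ 2. Conversely, {0, 1, 2} is a clique of size 3, and the vertices of any clique must share a bag in every tree decomposition; so some bag has ≥ 3 vertices and tw(G) ≥ 2. Hence tw(G) = 2 exactly.

Treewidth 2.
Bags: B1 = {0, 1, 2}  B2 = {1, 2, 5}  B3 = {1, 5, 6}  B4 = {0, 1, 4}  B5 = {1, 3, 5}
Tree: B1–B2, B2–B3, B1–B4, B3–B5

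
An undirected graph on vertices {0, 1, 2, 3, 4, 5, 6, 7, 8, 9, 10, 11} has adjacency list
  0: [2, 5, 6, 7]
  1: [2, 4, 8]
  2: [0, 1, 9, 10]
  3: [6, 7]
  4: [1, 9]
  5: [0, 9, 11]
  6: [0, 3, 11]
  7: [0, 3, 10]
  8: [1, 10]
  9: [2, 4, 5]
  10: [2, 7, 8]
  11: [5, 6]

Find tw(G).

3

A width-3 tree decomposition is:
Bags: B1 = {3, 5, 6, 11}  B2 = {0, 3, 5, 6}  B3 = {0, 3, 5, 7}  B4 = {0, 5, 7, 9}  B5 = {0, 2, 7, 9}  B6 = {2, 7, 9, 10}  B7 = {2, 4, 9, 10}  B8 = {1, 2, 4, 10}  B9 = {1, 4, 8, 10}
Tree: B1–B2, B2–B3, B3–B4, B4–B5, B5–B6, B6–B7, B7–B8, B8–B9
Every bag has size at most 4, so the width is 4 − 1 = 3 and tw(G) ≤ 3. For the lower bound: the 4 vertex sets {3,6,11}, {5}, {0}, {2,7,9,10} are disjoint, each induces a connected subgraph, and every pair is joined by at least one edge of G. Contracting each set to a single vertex therefore yields K_{4} as a minor, and since treewidth is minor-monotone, tw(G) ≥ tw(K_{4}) = 3. Therefore the treewidth is 3.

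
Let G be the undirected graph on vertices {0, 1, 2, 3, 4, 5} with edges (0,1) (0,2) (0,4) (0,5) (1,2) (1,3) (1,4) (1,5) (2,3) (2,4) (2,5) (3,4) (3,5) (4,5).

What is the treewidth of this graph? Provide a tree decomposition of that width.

Every bag has size at most 5, so the width is 5 − 1 = 4 and tw(G) ≤ 4. For the lower bound, the 5 vertices {0, 1, 2, 4, 5} are pairwise adjacent, and any tree decomposition puts a clique entirely inside one bag — forcing width ≥ 4. Hence tw(G) = 4 exactly.

Treewidth 4.
Bags: B1 = {1, 2, 3, 4, 5}  B2 = {0, 1, 2, 4, 5}
Tree: B1–B2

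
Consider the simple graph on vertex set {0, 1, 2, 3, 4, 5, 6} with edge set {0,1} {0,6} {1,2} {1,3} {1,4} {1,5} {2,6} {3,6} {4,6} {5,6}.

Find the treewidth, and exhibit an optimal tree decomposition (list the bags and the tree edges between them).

Each bag holds 3 vertices, so the decomposition has width 2, which upper-bounds the treewidth. Since 1–3–6–5–1 is a cycle in G, G is not acyclic. Forests are exactly the graphs of treewidth ≤ 1, so tw(G) ≥ 2. Combining the bounds, tw(G) = 2.

Treewidth 2.
One optimal decomposition is:
Bags: B1 = {1, 3, 6}  B2 = {1, 5, 6}  B3 = {1, 2, 6}  B4 = {0, 1, 6}  B5 = {1, 4, 6}
Tree: B1–B2, B2–B3, B3–B4, B4–B5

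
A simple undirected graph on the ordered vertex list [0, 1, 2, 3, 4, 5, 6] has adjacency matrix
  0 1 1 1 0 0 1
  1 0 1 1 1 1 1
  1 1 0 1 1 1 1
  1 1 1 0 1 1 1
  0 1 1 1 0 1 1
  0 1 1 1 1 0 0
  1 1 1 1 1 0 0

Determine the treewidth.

A width-4 tree decomposition is:
Bags: B1 = {1, 2, 3, 4, 6}  B2 = {1, 2, 3, 4, 5}  B3 = {0, 1, 2, 3, 6}
Tree: B1–B2, B1–B3
The largest bag has 5 vertices, giving width 4; this decomposition certifies tw(G) ≤ 4. Conversely, {0, 1, 2, 3, 6} is a clique of size 5, and the vertices of any clique must share a bag in every tree decomposition; so some bag has ≥ 5 vertices and tw(G) ≥ 4. Hence tw(G) = 4 exactly.

4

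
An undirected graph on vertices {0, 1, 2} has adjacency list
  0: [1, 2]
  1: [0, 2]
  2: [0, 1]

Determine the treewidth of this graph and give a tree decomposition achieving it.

With just one bag of size 3, the width is 3 − 1 = 2, so tw(G) ≤ 2. For the lower bound, the 3 vertices {0, 1, 2} are pairwise adjacent, and any tree decomposition puts a clique entirely inside one bag — forcing width ≥ 2. The upper and lower bounds meet at 2, so that is the treewidth.

Treewidth 2.
One optimal decomposition is:
Bags: B1 = {0, 1, 2}
Tree: (single bag)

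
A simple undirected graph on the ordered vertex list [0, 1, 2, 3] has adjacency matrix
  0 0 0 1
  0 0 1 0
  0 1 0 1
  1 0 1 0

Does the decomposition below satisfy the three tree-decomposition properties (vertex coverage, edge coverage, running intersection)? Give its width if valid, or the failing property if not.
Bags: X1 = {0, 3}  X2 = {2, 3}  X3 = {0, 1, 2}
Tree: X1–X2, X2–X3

A tree decomposition must satisfy three properties: every vertex lies in some bag; for every edge, both endpoints lie together in some bag; and for every vertex, the bags containing it form a connected subtree. Here bags containing vertex 0 are not connected in the tree, so the decomposition is invalid.

No — bags containing vertex 0 are not connected in the tree.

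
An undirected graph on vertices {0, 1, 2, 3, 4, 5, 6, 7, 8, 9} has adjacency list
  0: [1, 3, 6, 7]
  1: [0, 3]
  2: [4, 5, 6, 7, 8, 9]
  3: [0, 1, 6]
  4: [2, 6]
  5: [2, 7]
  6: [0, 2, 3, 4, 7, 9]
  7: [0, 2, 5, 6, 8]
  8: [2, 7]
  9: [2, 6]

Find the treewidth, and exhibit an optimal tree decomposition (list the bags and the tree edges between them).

Each bag holds 3 vertices, so the decomposition has width 2, which upper-bounds the treewidth. On the other hand G contains the 3-clique {0, 1, 3}. A clique must lie in a single bag of any decomposition, so no decomposition can have width below 2. The upper and lower bounds meet at 2, so that is the treewidth.

Treewidth 2.
Bags: B1 = {2, 6, 7}  B2 = {2, 5, 7}  B3 = {2, 4, 6}  B4 = {0, 6, 7}  B5 = {2, 7, 8}  B6 = {0, 3, 6}  B7 = {2, 6, 9}  B8 = {0, 1, 3}
Tree: B1–B2, B1–B3, B1–B4, B2–B5, B4–B6, B3–B7, B6–B8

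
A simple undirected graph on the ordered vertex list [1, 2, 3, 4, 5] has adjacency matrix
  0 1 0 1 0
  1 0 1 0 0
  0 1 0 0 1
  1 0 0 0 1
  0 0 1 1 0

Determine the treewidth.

A width-2 tree decomposition is:
Bags: B1 = {1, 4, 5}  B2 = {1, 3, 5}  B3 = {1, 2, 3}
Tree: B1–B2, B2–B3
The largest bag has 3 vertices, giving width 2; this decomposition certifies tw(G) ≤ 2. Since 1–4–5–3–2–1 is a cycle in G, G is not acyclic. Forests are exactly the graphs of treewidth ≤ 1, so tw(G) ≥ 2. The upper and lower bounds meet at 2, so that is the treewidth.

2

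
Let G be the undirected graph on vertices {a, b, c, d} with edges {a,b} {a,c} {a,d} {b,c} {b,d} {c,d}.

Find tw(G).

A width-3 tree decomposition is:
Bags: B1 = {a, b, c, d}
Tree: (single bag)
With just one bag of size 4, the width is 4 − 1 = 3, so tw(G) ≤ 3. For the lower bound, the 4 vertices {a, b, c, d} are pairwise adjacent, and any tree decomposition puts a clique entirely inside one bag — forcing width ≥ 3. The upper and lower bounds meet at 3, so that is the treewidth.

3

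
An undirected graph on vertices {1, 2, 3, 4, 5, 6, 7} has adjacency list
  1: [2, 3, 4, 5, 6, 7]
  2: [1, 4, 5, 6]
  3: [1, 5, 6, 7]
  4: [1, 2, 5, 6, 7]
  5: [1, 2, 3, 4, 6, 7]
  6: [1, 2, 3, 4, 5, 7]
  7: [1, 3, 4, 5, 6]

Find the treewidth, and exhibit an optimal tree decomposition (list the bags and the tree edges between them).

Treewidth 4.
One optimal decomposition is:
Bags: B1 = {1, 4, 5, 6, 7}  B2 = {1, 3, 5, 6, 7}  B3 = {1, 2, 4, 5, 6}
Tree: B1–B2, B1–B3

The largest bag has 5 vertices, giving width 4; this decomposition certifies tw(G) ≤ 4. For the lower bound, the 5 vertices {1, 3, 5, 6, 7} are pairwise adjacent, and any tree decomposition puts a clique entirely inside one bag — forcing width ≥ 4. Therefore the treewidth is 4.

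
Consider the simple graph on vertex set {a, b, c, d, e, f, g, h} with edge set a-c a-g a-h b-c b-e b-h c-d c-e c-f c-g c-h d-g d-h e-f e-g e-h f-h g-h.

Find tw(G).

A width-3 tree decomposition is:
Bags: B1 = {c, e, g, h}  B2 = {a, c, g, h}  B3 = {c, e, f, h}  B4 = {c, d, g, h}  B5 = {b, c, e, h}
Tree: B1–B2, B1–B3, B2–B4, B3–B5
The largest bag has 4 vertices, giving width 3; this decomposition certifies tw(G) ≤ 3. For the lower bound, the 4 vertices {c, d, g, h} are pairwise adjacent, and any tree decomposition puts a clique entirely inside one bag — forcing width ≥ 3. Therefore the treewidth is 3.

3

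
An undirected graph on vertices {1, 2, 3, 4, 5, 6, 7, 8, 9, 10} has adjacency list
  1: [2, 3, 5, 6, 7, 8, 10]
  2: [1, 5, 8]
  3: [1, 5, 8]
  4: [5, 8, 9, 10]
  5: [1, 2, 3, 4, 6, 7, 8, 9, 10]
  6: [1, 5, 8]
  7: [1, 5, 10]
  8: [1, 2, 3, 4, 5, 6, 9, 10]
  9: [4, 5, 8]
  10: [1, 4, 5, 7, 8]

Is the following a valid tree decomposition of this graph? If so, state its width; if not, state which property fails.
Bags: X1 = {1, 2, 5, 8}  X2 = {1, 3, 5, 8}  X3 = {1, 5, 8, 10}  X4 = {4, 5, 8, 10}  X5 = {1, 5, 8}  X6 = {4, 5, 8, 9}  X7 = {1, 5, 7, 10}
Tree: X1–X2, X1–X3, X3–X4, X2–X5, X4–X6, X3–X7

A tree decomposition must satisfy three properties: every vertex lies in some bag; for every edge, both endpoints lie together in some bag; and for every vertex, the bags containing it form a connected subtree. Here vertex 6 appears in no bag, so the decomposition is invalid.

No — vertex 6 appears in no bag.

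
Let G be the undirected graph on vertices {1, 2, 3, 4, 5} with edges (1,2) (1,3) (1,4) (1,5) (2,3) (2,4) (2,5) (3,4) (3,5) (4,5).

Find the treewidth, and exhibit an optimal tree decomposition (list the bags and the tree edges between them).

With just one bag of size 5, the width is 5 − 1 = 4, so tw(G) ≤ 4. On the other hand G contains the 5-clique {1, 2, 3, 4, 5}. A clique must lie in a single bag of any decomposition, so no decomposition can have width below 4. Hence tw(G) = 4 exactly.

Treewidth 4.
One such decomposition:
Bags: B1 = {1, 2, 3, 4, 5}
Tree: (single bag)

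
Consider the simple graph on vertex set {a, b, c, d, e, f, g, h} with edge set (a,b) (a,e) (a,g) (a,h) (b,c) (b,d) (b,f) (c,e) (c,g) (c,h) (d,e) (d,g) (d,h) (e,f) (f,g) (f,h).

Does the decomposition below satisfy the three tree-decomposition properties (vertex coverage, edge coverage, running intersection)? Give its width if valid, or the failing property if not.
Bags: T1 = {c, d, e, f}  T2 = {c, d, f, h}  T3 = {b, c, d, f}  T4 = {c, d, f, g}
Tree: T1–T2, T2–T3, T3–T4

A tree decomposition must satisfy three properties: every vertex lies in some bag; for every edge, both endpoints lie together in some bag; and for every vertex, the bags containing it form a connected subtree. Here vertex a appears in no bag, so the decomposition is invalid.

No — vertex a appears in no bag.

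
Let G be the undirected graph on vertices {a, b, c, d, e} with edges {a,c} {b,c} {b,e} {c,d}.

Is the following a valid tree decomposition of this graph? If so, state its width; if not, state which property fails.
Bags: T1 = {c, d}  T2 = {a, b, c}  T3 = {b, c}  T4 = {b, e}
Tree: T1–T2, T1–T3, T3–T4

No — bags containing vertex b are not connected in the tree.

A tree decomposition must satisfy three properties: every vertex lies in some bag; for every edge, both endpoints lie together in some bag; and for every vertex, the bags containing it form a connected subtree. Here bags containing vertex b are not connected in the tree, so the decomposition is invalid.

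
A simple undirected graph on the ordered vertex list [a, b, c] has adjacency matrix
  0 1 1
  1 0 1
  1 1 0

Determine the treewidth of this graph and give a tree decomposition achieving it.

With just one bag of size 3, the width is 3 − 1 = 2, so tw(G) ≤ 2. For the lower bound, the 3 vertices {a, b, c} are pairwise adjacent, and any tree decomposition puts a clique entirely inside one bag — forcing width ≥ 2. The upper and lower bounds meet at 2, so that is the treewidth.

Treewidth 2.
Bags: B1 = {a, b, c}
Tree: (single bag)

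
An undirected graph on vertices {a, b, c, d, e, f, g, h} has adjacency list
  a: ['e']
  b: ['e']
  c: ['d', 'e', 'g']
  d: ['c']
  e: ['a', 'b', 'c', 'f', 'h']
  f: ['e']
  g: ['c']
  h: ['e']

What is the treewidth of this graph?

1

A width-1 tree decomposition is:
Bags: B1 = {e, f}  B2 = {a, e}  B3 = {c, e}  B4 = {e, h}  B5 = {b, e}  B6 = {c, d}  B7 = {c, g}
Tree: B1–B2, B1–B3, B1–B4, B1–B5, B3–B6, B3–B7
The largest bag has 2 vertices, giving width 1; this decomposition certifies tw(G) ≤ 1. Since G has at least one edge (e.g. e–f), it is not an edgeless graph, so tw(G) ≥ 1. The upper and lower bounds meet at 1, so that is the treewidth.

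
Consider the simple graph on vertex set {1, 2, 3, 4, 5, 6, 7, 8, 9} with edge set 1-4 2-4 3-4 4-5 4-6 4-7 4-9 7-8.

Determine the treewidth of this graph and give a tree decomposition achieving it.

Treewidth 1.
Bags: B1 = {2, 4}  B2 = {3, 4}  B3 = {1, 4}  B4 = {4, 6}  B5 = {4, 7}  B6 = {4, 5}  B7 = {4, 9}  B8 = {7, 8}
Tree: B1–B2, B2–B3, B2–B4, B3–B5, B2–B6, B2–B7, B5–B8

Every bag has size at most 2, so the width is 2 − 1 = 1 and tw(G) ≤ 1. Since G has at least one edge (e.g. 4–2), it is not an edgeless graph, so tw(G) ≥ 1. Combining the bounds, tw(G) = 1.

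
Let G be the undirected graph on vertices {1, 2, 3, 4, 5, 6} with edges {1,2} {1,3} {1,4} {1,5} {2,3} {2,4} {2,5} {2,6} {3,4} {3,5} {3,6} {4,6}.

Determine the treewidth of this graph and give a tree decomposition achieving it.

Treewidth 3.
Bags: B1 = {1, 2, 3, 4}  B2 = {1, 2, 3, 5}  B3 = {2, 3, 4, 6}
Tree: B1–B2, B1–B3

The largest bag has 4 vertices, giving width 3; this decomposition certifies tw(G) ≤ 3. On the other hand G contains the 4-clique {1, 2, 3, 4}. A clique must lie in a single bag of any decomposition, so no decomposition can have width below 3. Hence tw(G) = 3 exactly.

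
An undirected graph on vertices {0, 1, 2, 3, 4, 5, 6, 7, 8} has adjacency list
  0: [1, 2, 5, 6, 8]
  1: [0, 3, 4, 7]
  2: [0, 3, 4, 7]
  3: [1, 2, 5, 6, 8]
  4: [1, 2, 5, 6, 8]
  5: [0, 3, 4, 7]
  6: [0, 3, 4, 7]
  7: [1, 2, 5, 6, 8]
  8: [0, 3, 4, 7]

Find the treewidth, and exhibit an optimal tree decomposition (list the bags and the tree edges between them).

The largest bag has 5 vertices, giving width 4; this decomposition certifies tw(G) ≤ 4. For the lower bound: the 5 vertex sets {0,5}, {7,8}, {2,3}, {4}, {6} are disjoint, each induces a connected subgraph, and every pair is joined by at least one edge of G. Contracting each set to a single vertex therefore yields K_{5} as a minor, and since treewidth is minor-monotone, tw(G) ≥ tw(K_{5}) = 4. The upper and lower bounds meet at 4, so that is the treewidth.

Treewidth 4.
One such decomposition:
Bags: B1 = {0, 3, 4, 5, 7}  B2 = {0, 3, 4, 7, 8}  B3 = {0, 2, 3, 4, 7}  B4 = {0, 3, 4, 6, 7}  B5 = {0, 1, 3, 4, 7}
Tree: B1–B2, B2–B3, B3–B4, B4–B5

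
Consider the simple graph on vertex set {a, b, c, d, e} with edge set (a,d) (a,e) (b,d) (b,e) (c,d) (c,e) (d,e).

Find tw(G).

A width-2 tree decomposition is:
Bags: B1 = {c, d, e}  B2 = {a, d, e}  B3 = {b, d, e}
Tree: B1–B2, B1–B3
Each bag holds 3 vertices, so the decomposition has width 2, which upper-bounds the treewidth. Conversely, {c, d, e} is a clique of size 3, and the vertices of any clique must share a bag in every tree decomposition; so some bag has ≥ 3 vertices and tw(G) ≥ 2. Combining the bounds, tw(G) = 2.

2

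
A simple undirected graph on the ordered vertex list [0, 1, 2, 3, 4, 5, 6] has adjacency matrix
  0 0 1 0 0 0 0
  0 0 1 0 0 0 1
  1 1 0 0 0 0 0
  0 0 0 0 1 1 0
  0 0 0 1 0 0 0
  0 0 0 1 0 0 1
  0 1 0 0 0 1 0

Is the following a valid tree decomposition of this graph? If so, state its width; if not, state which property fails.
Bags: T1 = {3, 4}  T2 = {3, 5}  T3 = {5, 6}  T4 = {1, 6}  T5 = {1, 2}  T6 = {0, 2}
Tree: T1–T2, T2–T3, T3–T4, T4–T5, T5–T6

Every vertex of G appears in some bag (union = {0, 1, 2, 3, 4, 5, 6}); every edge is covered by a bag; and for each vertex v the set of bags containing v is connected in the bag tree. The decomposition is therefore valid. The largest bag has 2 vertices, so the width is 1.

Yes; width 1.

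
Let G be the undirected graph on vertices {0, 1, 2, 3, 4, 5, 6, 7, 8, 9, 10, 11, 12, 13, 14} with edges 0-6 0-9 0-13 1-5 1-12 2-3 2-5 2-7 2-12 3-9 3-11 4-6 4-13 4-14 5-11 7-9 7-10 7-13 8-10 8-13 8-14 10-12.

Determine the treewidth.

3

A width-3 tree decomposition is:
Bags: B1 = {1, 3, 5, 11}  B2 = {1, 2, 3, 5}  B3 = {1, 2, 3, 12}  B4 = {2, 3, 9, 12}  B5 = {2, 7, 9, 12}  B6 = {7, 9, 10, 12}  B7 = {0, 7, 9, 10}  B8 = {0, 7, 10, 13}  B9 = {0, 8, 10, 13}  B10 = {0, 6, 8, 13}  B11 = {4, 6, 8, 13}  B12 = {4, 6, 8, 14}
Tree: B1–B2, B2–B3, B3–B4, B4–B5, B5–B6, B6–B7, B7–B8, B8–B9, B9–B10, B10–B11, B11–B12
The largest bag has 4 vertices, giving width 3; this decomposition certifies tw(G) ≤ 3. For the lower bound: the 4 vertex sets {1,5,11}, {3}, {2}, {7,9,10,12} are disjoint, each induces a connected subgraph, and every pair is joined by at least one edge of G. Contracting each set to a single vertex therefore yields K_{4} as a minor, and since treewidth is minor-monotone, tw(G) ≥ tw(K_{4}) = 3. The upper and lower bounds meet at 3, so that is the treewidth.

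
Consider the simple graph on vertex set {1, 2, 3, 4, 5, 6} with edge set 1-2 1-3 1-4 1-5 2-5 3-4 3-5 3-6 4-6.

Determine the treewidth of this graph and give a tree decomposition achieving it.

Every bag has size at most 3, so the width is 3 − 1 = 2 and tw(G) ≤ 2. For the lower bound, the 3 vertices {1, 2, 5} are pairwise adjacent, and any tree decomposition puts a clique entirely inside one bag — forcing width ≥ 2. The upper and lower bounds meet at 2, so that is the treewidth.

Treewidth 2.
One optimal decomposition is:
Bags: B1 = {1, 3, 4}  B2 = {1, 3, 5}  B3 = {3, 4, 6}  B4 = {1, 2, 5}
Tree: B1–B2, B1–B3, B2–B4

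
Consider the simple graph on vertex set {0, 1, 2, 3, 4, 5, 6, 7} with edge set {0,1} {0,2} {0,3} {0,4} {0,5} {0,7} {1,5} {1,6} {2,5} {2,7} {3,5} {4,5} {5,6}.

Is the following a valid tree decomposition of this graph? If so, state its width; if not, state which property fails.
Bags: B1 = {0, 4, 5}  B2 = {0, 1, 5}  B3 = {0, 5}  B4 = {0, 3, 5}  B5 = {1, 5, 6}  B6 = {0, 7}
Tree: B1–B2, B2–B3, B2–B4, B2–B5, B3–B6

No — vertex 2 appears in no bag.

A tree decomposition must satisfy three properties: every vertex lies in some bag; for every edge, both endpoints lie together in some bag; and for every vertex, the bags containing it form a connected subtree. Here vertex 2 appears in no bag, so the decomposition is invalid.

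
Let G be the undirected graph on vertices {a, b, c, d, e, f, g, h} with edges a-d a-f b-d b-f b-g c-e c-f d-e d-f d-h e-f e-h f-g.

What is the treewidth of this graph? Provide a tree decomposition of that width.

Treewidth 2.
Bags: B1 = {d, e, f}  B2 = {c, e, f}  B3 = {b, d, f}  B4 = {a, d, f}  B5 = {d, e, h}  B6 = {b, f, g}
Tree: B1–B2, B1–B3, B3–B4, B1–B5, B3–B6

The largest bag has 3 vertices, giving width 2; this decomposition certifies tw(G) ≤ 2. Conversely, {d, e, h} is a clique of size 3, and the vertices of any clique must share a bag in every tree decomposition; so some bag has ≥ 3 vertices and tw(G) ≥ 2. Hence tw(G) = 2 exactly.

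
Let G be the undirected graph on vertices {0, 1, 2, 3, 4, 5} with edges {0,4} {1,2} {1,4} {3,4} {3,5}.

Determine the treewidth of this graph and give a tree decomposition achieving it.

Treewidth 1.
One optimal decomposition is:
Bags: B1 = {1, 4}  B2 = {3, 4}  B3 = {1, 2}  B4 = {3, 5}  B5 = {0, 4}
Tree: B1–B2, B1–B3, B2–B4, B2–B5

Each bag holds 2 vertices, so the decomposition has width 1, which upper-bounds the treewidth. G has an edge, so its treewidth is at least 1. Combining the bounds, tw(G) = 1.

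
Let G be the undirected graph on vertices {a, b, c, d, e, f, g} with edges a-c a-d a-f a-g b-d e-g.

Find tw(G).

1

A width-1 tree decomposition is:
Bags: B1 = {a, d}  B2 = {a, c}  B3 = {a, g}  B4 = {b, d}  B5 = {a, f}  B6 = {e, g}
Tree: B1–B2, B1–B3, B1–B4, B1–B5, B3–B6
The largest bag has 2 vertices, giving width 1; this decomposition certifies tw(G) ≤ 1. G has an edge, so its treewidth is at least 1. Combining the bounds, tw(G) = 1.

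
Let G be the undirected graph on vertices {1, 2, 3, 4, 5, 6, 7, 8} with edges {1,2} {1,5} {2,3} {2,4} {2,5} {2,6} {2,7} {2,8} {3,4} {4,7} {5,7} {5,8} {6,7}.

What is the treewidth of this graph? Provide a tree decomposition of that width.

Treewidth 2.
One optimal decomposition is:
Bags: B1 = {2, 5, 8}  B2 = {2, 5, 7}  B3 = {2, 6, 7}  B4 = {1, 2, 5}  B5 = {2, 4, 7}  B6 = {2, 3, 4}
Tree: B1–B2, B2–B3, B1–B4, B3–B5, B5–B6

The largest bag has 3 vertices, giving width 2; this decomposition certifies tw(G) ≤ 2. On the other hand G contains the 3-clique {2, 3, 4}. A clique must lie in a single bag of any decomposition, so no decomposition can have width below 2. Therefore the treewidth is 2.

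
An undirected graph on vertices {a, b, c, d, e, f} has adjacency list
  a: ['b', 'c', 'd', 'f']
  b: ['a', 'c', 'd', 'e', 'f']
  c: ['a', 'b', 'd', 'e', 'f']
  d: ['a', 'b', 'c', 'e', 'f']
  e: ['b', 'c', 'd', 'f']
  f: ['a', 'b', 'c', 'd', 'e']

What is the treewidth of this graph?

4

A width-4 tree decomposition is:
Bags: B1 = {b, c, d, e, f}  B2 = {a, b, c, d, f}
Tree: B1–B2
Each bag holds 5 vertices, so the decomposition has width 4, which upper-bounds the treewidth. On the other hand G contains the 5-clique {b, c, d, e, f}. A clique must lie in a single bag of any decomposition, so no decomposition can have width below 4. Hence tw(G) = 4 exactly.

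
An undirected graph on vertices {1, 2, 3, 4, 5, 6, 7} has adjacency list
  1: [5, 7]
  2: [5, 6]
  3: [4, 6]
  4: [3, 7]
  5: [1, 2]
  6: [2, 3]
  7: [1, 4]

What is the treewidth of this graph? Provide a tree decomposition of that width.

Treewidth 2.
One such decomposition:
Bags: B1 = {1, 5, 7}  B2 = {2, 5, 7}  B3 = {2, 6, 7}  B4 = {3, 6, 7}  B5 = {3, 4, 7}
Tree: B1–B2, B2–B3, B3–B4, B4–B5

The largest bag has 3 vertices, giving width 2; this decomposition certifies tw(G) ≤ 2. For the lower bound, G contains the cycle 7–1–5–2–6–3–4–7, so G is not a forest; only forests have treewidth ≤ 1, hence tw(G) ≥ 2. Combining the bounds, tw(G) = 2.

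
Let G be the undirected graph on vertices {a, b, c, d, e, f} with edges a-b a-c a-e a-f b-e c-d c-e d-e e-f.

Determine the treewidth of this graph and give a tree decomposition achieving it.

Every bag has size at most 3, so the width is 3 − 1 = 2 and tw(G) ≤ 2. For the lower bound, the 3 vertices {c, d, e} are pairwise adjacent, and any tree decomposition puts a clique entirely inside one bag — forcing width ≥ 2. The upper and lower bounds meet at 2, so that is the treewidth.

Treewidth 2.
One such decomposition:
Bags: B1 = {c, d, e}  B2 = {a, c, e}  B3 = {a, e, f}  B4 = {a, b, e}
Tree: B1–B2, B2–B3, B2–B4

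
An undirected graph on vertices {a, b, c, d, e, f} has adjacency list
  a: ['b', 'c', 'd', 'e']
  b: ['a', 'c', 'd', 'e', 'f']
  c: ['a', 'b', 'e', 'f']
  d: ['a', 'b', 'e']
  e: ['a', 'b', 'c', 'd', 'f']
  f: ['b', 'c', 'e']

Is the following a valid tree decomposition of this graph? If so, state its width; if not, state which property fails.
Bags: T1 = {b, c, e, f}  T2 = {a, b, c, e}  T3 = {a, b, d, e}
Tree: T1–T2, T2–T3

Every vertex of G appears in some bag (union = {a, b, c, d, e, f}); every edge is covered by a bag; and for each vertex v the set of bags containing v is connected in the bag tree. The decomposition is therefore valid. The largest bag has 4 vertices, so the width is 3.

Yes; width 3.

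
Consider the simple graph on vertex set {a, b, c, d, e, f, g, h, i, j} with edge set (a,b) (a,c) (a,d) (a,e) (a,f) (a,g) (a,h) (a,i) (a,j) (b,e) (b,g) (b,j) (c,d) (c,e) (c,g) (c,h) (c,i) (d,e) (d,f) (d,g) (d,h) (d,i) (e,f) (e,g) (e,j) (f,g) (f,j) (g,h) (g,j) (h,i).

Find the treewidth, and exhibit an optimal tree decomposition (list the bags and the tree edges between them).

Treewidth 4.
One optimal decomposition is:
Bags: B1 = {a, c, d, g, h}  B2 = {a, c, d, e, g}  B3 = {a, d, e, f, g}  B4 = {a, e, f, g, j}  B5 = {a, b, e, g, j}  B6 = {a, c, d, h, i}
Tree: B1–B2, B2–B3, B3–B4, B4–B5, B1–B6

Every bag has size at most 5, so the width is 5 − 1 = 4 and tw(G) ≤ 4. On the other hand G contains the 5-clique {a, c, d, e, g}. A clique must lie in a single bag of any decomposition, so no decomposition can have width below 4. Combining the bounds, tw(G) = 4.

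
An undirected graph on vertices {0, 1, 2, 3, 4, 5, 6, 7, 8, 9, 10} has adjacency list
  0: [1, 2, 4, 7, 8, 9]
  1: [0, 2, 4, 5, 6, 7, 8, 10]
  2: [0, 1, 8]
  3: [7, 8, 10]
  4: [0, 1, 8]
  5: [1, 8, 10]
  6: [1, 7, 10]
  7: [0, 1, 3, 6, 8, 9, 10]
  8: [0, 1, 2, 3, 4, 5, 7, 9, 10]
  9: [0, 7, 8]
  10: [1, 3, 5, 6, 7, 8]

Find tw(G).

3

A width-3 tree decomposition is:
Bags: B1 = {1, 7, 8, 10}  B2 = {0, 1, 7, 8}  B3 = {0, 7, 8, 9}  B4 = {1, 6, 7, 10}  B5 = {0, 1, 4, 8}  B6 = {0, 1, 2, 8}  B7 = {3, 7, 8, 10}  B8 = {1, 5, 8, 10}
Tree: B1–B2, B2–B3, B1–B4, B2–B5, B2–B6, B1–B7, B1–B8
Each bag holds 4 vertices, so the decomposition has width 3, which upper-bounds the treewidth. Conversely, {0, 1, 2, 8} is a clique of size 4, and the vertices of any clique must share a bag in every tree decomposition; so some bag has ≥ 4 vertices and tw(G) ≥ 3. The upper and lower bounds meet at 3, so that is the treewidth.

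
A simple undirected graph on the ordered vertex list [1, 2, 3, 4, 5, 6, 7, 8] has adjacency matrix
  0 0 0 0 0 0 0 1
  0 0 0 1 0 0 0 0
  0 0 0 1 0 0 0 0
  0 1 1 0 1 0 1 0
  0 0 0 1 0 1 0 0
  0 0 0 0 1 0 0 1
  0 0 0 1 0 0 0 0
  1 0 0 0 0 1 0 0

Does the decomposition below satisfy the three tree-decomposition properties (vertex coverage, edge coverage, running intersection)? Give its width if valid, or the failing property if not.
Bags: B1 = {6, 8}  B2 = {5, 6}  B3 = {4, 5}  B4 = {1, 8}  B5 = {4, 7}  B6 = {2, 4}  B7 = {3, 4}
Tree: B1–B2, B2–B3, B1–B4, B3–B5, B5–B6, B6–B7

Yes; width 1.

Vertex coverage: the bags together contain {1, 2, 3, 4, 5, 6, 7, 8}, the full vertex set. Edge coverage: each edge of G has both endpoints in at least one bag. Running intersection: for every vertex, the bags containing it form a connected subtree. All three properties hold, so this is a valid tree decomposition of width max|bag| − 1 = 1, and hence tw(G) ≤ 1.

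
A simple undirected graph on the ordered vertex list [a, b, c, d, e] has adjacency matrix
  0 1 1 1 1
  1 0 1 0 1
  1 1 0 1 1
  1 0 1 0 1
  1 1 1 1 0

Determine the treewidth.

3

A width-3 tree decomposition is:
Bags: B1 = {a, c, d, e}  B2 = {a, b, c, e}
Tree: B1–B2
Each bag holds 4 vertices, so the decomposition has width 3, which upper-bounds the treewidth. Conversely, {a, c, d, e} is a clique of size 4, and the vertices of any clique must share a bag in every tree decomposition; so some bag has ≥ 4 vertices and tw(G) ≥ 3. Therefore the treewidth is 3.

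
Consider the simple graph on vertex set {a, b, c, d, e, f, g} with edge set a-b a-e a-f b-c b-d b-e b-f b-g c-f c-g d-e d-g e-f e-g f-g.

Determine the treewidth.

3

A width-3 tree decomposition is:
Bags: B1 = {b, e, f, g}  B2 = {b, c, f, g}  B3 = {b, d, e, g}  B4 = {a, b, e, f}
Tree: B1–B2, B1–B3, B1–B4
The largest bag has 4 vertices, giving width 3; this decomposition certifies tw(G) ≤ 3. Conversely, {b, d, e, g} is a clique of size 4, and the vertices of any clique must share a bag in every tree decomposition; so some bag has ≥ 4 vertices and tw(G) ≥ 3. Combining the bounds, tw(G) = 3.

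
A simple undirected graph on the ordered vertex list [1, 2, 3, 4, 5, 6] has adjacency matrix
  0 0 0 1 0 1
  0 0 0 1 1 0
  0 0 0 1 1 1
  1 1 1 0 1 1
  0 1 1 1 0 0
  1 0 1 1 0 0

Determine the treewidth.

A width-2 tree decomposition is:
Bags: B1 = {3, 4, 5}  B2 = {3, 4, 6}  B3 = {1, 4, 6}  B4 = {2, 4, 5}
Tree: B1–B2, B2–B3, B1–B4
Each bag holds 3 vertices, so the decomposition has width 2, which upper-bounds the treewidth. For the lower bound, the 3 vertices {1, 4, 6} are pairwise adjacent, and any tree decomposition puts a clique entirely inside one bag — forcing width ≥ 2. Hence tw(G) = 2 exactly.

2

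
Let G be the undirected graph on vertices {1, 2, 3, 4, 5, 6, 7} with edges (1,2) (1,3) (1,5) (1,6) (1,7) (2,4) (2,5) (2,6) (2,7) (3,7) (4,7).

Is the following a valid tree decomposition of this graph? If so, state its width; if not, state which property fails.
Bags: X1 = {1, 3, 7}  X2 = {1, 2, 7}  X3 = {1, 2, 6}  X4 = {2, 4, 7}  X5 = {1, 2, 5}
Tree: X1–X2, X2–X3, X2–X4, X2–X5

Yes; width 2.

Every vertex of G appears in some bag (union = {1, 2, 3, 4, 5, 6, 7}); every edge is covered by a bag; and for each vertex v the set of bags containing v is connected in the bag tree. The decomposition is therefore valid. The largest bag has 3 vertices, so the width is 2.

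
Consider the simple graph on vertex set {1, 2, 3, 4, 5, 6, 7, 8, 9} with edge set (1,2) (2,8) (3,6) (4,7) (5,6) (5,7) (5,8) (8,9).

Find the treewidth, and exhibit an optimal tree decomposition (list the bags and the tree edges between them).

Treewidth 1.
One such decomposition:
Bags: B1 = {5, 7}  B2 = {5, 8}  B3 = {2, 8}  B4 = {4, 7}  B5 = {1, 2}  B6 = {8, 9}  B7 = {5, 6}  B8 = {3, 6}
Tree: B1–B2, B2–B3, B1–B4, B3–B5, B2–B6, B2–B7, B7–B8

Every bag has size at most 2, so the width is 2 − 1 = 1 and tw(G) ≤ 1. G has an edge, so its treewidth is at least 1. Therefore the treewidth is 1.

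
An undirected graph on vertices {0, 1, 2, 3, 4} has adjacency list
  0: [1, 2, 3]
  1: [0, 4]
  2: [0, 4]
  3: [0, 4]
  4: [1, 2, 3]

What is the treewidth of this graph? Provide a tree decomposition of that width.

Treewidth 2.
One optimal decomposition is:
Bags: B1 = {0, 2, 4}  B2 = {0, 1, 4}  B3 = {0, 3, 4}
Tree: B1–B2, B2–B3

Each bag holds 3 vertices, so the decomposition has width 2, which upper-bounds the treewidth. Since 2–0–1–4–2 is a cycle in G, G is not acyclic. Forests are exactly the graphs of treewidth ≤ 1, so tw(G) ≥ 2. Hence tw(G) = 2 exactly.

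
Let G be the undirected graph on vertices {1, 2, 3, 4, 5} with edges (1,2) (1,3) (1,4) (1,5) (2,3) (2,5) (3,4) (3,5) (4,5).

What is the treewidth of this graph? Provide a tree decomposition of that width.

Treewidth 3.
One optimal decomposition is:
Bags: B1 = {1, 3, 4, 5}  B2 = {1, 2, 3, 5}
Tree: B1–B2

Each bag holds 4 vertices, so the decomposition has width 3, which upper-bounds the treewidth. Conversely, {1, 2, 3, 5} is a clique of size 4, and the vertices of any clique must share a bag in every tree decomposition; so some bag has ≥ 4 vertices and tw(G) ≥ 3. Therefore the treewidth is 3.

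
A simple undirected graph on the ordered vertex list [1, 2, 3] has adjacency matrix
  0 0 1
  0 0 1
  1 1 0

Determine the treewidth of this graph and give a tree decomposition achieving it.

Treewidth 1.
Bags: B1 = {1, 3}  B2 = {2, 3}
Tree: B1–B2

Every bag has size at most 2, so the width is 2 − 1 = 1 and tw(G) ≤ 1. Since G has at least one edge (e.g. 3–1), it is not an edgeless graph, so tw(G) ≥ 1. Combining the bounds, tw(G) = 1.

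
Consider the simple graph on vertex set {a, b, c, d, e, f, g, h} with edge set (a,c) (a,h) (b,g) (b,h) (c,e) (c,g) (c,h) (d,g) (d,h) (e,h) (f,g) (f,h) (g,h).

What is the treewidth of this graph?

2

A width-2 tree decomposition is:
Bags: B1 = {c, g, h}  B2 = {f, g, h}  B3 = {a, c, h}  B4 = {d, g, h}  B5 = {c, e, h}  B6 = {b, g, h}
Tree: B1–B2, B1–B3, B2–B4, B3–B5, B2–B6
Each bag holds 3 vertices, so the decomposition has width 2, which upper-bounds the treewidth. For the lower bound, the 3 vertices {d, g, h} are pairwise adjacent, and any tree decomposition puts a clique entirely inside one bag — forcing width ≥ 2. Combining the bounds, tw(G) = 2.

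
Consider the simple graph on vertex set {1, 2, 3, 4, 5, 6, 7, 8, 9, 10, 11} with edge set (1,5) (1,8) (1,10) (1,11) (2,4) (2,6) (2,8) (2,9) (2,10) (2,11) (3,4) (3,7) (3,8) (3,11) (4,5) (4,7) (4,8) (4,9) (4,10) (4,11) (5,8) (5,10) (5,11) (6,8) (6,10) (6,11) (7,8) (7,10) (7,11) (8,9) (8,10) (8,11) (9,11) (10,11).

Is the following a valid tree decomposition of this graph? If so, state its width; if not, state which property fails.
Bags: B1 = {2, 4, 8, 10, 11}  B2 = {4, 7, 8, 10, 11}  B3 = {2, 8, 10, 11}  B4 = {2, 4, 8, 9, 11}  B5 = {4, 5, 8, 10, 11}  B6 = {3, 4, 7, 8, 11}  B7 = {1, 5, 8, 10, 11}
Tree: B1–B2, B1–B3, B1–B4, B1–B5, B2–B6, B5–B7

No — vertex 6 appears in no bag.

A tree decomposition must satisfy three properties: every vertex lies in some bag; for every edge, both endpoints lie together in some bag; and for every vertex, the bags containing it form a connected subtree. Here vertex 6 appears in no bag, so the decomposition is invalid.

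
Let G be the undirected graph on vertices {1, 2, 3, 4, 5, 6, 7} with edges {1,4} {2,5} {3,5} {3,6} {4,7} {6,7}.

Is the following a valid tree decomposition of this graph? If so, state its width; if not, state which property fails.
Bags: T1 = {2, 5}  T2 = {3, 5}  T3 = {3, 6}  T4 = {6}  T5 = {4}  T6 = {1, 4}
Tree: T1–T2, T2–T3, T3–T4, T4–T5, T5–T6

A tree decomposition must satisfy three properties: every vertex lies in some bag; for every edge, both endpoints lie together in some bag; and for every vertex, the bags containing it form a connected subtree. Here vertex 7 appears in no bag, so the decomposition is invalid.

No — vertex 7 appears in no bag.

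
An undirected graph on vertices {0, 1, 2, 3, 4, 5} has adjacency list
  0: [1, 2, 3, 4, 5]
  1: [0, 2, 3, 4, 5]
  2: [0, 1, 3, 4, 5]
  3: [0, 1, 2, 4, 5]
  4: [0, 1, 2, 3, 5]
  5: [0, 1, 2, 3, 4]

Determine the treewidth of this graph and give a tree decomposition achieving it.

Treewidth 5.
One optimal decomposition is:
Bags: B1 = {0, 1, 2, 3, 4, 5}
Tree: (single bag)

A single bag containing all 6 vertices is trivially a valid decomposition of width 5. On the other hand G contains the 6-clique {0, 1, 2, 3, 4, 5}. A clique must lie in a single bag of any decomposition, so no decomposition can have width below 5. Combining the bounds, tw(G) = 5.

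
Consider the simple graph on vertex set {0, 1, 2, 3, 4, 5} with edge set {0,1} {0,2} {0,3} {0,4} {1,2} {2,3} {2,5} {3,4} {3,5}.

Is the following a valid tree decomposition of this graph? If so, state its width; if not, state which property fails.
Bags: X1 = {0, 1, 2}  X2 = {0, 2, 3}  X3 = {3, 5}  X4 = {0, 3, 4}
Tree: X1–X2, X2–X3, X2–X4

No — edge (2,5) lies in no bag.

A tree decomposition must satisfy three properties: every vertex lies in some bag; for every edge, both endpoints lie together in some bag; and for every vertex, the bags containing it form a connected subtree. Here edge (2,5) lies in no bag, so the decomposition is invalid.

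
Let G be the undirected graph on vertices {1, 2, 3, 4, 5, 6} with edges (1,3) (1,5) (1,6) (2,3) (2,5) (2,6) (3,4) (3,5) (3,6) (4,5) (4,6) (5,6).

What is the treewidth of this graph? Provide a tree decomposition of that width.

Treewidth 3.
One optimal decomposition is:
Bags: B1 = {1, 3, 5, 6}  B2 = {3, 4, 5, 6}  B3 = {2, 3, 5, 6}
Tree: B1–B2, B1–B3

Every bag has size at most 4, so the width is 4 − 1 = 3 and tw(G) ≤ 3. On the other hand G contains the 4-clique {1, 3, 5, 6}. A clique must lie in a single bag of any decomposition, so no decomposition can have width below 3. The upper and lower bounds meet at 3, so that is the treewidth.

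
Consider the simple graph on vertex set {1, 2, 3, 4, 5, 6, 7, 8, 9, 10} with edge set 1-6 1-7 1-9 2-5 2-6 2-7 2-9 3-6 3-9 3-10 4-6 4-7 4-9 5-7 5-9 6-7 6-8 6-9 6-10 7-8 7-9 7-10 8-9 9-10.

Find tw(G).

3

A width-3 tree decomposition is:
Bags: B1 = {6, 7, 8, 9}  B2 = {2, 6, 7, 9}  B3 = {4, 6, 7, 9}  B4 = {6, 7, 9, 10}  B5 = {1, 6, 7, 9}  B6 = {3, 6, 9, 10}  B7 = {2, 5, 7, 9}
Tree: B1–B2, B2–B3, B1–B4, B1–B5, B4–B6, B2–B7
Each bag holds 4 vertices, so the decomposition has width 3, which upper-bounds the treewidth. For the lower bound, the 4 vertices {2, 5, 7, 9} are pairwise adjacent, and any tree decomposition puts a clique entirely inside one bag — forcing width ≥ 3. Hence tw(G) = 3 exactly.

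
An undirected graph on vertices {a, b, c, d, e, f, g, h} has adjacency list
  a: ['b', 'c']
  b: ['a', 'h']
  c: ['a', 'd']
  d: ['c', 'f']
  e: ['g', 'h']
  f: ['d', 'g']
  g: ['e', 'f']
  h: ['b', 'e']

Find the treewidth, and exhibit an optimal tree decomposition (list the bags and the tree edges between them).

Treewidth 2.
One such decomposition:
Bags: B1 = {c, d, f}  B2 = {a, c, f}  B3 = {a, b, f}  B4 = {b, f, h}  B5 = {e, f, h}  B6 = {e, f, g}
Tree: B1–B2, B2–B3, B3–B4, B4–B5, B5–B6

The largest bag has 3 vertices, giving width 2; this decomposition certifies tw(G) ≤ 2. For the lower bound, G contains the cycle f–d–c–a–b–h–e–g–f, so G is not a forest; only forests have treewidth ≤ 1, hence tw(G) ≥ 2. Therefore the treewidth is 2.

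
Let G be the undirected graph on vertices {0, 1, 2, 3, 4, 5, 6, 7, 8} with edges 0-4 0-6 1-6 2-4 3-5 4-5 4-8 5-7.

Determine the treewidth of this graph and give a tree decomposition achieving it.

Every bag has size at most 2, so the width is 2 − 1 = 1 and tw(G) ≤ 1. G has an edge, so its treewidth is at least 1. Hence tw(G) = 1 exactly.

Treewidth 1.
One such decomposition:
Bags: B1 = {4, 5}  B2 = {5, 7}  B3 = {0, 4}  B4 = {0, 6}  B5 = {3, 5}  B6 = {1, 6}  B7 = {4, 8}  B8 = {2, 4}
Tree: B1–B2, B1–B3, B3–B4, B1–B5, B4–B6, B1–B7, B7–B8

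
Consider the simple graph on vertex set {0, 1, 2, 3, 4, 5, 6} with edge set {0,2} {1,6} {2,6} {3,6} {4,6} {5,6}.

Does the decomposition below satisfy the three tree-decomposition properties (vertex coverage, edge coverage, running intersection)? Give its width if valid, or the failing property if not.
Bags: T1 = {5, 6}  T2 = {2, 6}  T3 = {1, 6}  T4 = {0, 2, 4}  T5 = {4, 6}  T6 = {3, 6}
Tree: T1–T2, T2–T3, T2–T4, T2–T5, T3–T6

No — bags containing vertex 4 are not connected in the tree.

A tree decomposition must satisfy three properties: every vertex lies in some bag; for every edge, both endpoints lie together in some bag; and for every vertex, the bags containing it form a connected subtree. Here bags containing vertex 4 are not connected in the tree, so the decomposition is invalid.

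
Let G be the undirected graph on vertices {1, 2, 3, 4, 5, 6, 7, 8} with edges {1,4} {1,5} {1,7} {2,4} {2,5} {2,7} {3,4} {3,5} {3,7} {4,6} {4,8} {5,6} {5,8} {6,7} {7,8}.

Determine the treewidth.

A width-3 tree decomposition is:
Bags: B1 = {2, 4, 5, 7}  B2 = {4, 5, 7, 8}  B3 = {4, 5, 6, 7}  B4 = {3, 4, 5, 7}  B5 = {1, 4, 5, 7}
Tree: B1–B2, B2–B3, B3–B4, B4–B5
Every bag has size at most 4, so the width is 4 − 1 = 3 and tw(G) ≤ 3. For the lower bound: the 4 vertex sets {2,7}, {5,8}, {4}, {6} are disjoint, each induces a connected subgraph, and every pair is joined by at least one edge of G. Contracting each set to a single vertex therefore yields K_{4} as a minor, and since treewidth is minor-monotone, tw(G) ≥ tw(K_{4}) = 3. Combining the bounds, tw(G) = 3.

3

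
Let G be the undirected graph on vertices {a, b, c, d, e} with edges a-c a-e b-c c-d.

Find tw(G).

A width-1 tree decomposition is:
Bags: B1 = {c, d}  B2 = {a, c}  B3 = {a, e}  B4 = {b, c}
Tree: B1–B2, B2–B3, B2–B4
The largest bag has 2 vertices, giving width 1; this decomposition certifies tw(G) ≤ 1. Any graph with an edge has treewidth ≥ 1, and G has the edge c–d. The upper and lower bounds meet at 1, so that is the treewidth.

1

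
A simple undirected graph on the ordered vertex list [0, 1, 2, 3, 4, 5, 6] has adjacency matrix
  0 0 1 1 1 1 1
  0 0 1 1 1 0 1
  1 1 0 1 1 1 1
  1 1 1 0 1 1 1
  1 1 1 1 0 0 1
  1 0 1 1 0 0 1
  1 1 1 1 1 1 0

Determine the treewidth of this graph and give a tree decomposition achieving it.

Treewidth 4.
One optimal decomposition is:
Bags: B1 = {0, 2, 3, 5, 6}  B2 = {0, 2, 3, 4, 6}  B3 = {1, 2, 3, 4, 6}
Tree: B1–B2, B2–B3

Each bag holds 5 vertices, so the decomposition has width 4, which upper-bounds the treewidth. For the lower bound, the 5 vertices {0, 2, 3, 4, 6} are pairwise adjacent, and any tree decomposition puts a clique entirely inside one bag — forcing width ≥ 4. The upper and lower bounds meet at 4, so that is the treewidth.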